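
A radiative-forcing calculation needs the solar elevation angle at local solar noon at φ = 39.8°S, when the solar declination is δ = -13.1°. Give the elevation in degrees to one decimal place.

63.3°

At local noon the hour angle is zero, so the zenith angle equals |φ − δ| = |-39.8° − (-13.100°)| = 26.700°.
Elevation = 90° − 26.700° = 63.3°.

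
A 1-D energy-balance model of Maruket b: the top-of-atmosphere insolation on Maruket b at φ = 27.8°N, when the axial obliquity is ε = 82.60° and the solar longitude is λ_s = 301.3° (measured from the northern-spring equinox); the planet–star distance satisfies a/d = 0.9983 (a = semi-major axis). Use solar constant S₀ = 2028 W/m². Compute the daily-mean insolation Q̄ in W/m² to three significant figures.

Q̄ ≈ 18.2 W/m²

Solar declination: sin δ = sin ε · sin λ_s = sin 82.60° × sin 301.3° = -0.84734, so δ = -57.924°.
cos H₀ = −tan(+27.8°) tan(-57.924°) = 0.8413, H₀ = 0.5712 rad.
Bracket: H₀ sin φ sin δ + cos φ cos δ sin H₀ = 0.5712×0.46639×-0.84734 + 0.88458×0.53105×0.54062 = -0.225733 + 0.253960 = 0.028227.
Inverse-square distance factor (a/d)² = 0.9983² = 0.996603.
Q̄ = (S₀/π) × 0.996603 × [bracket] = (2028/π) × 0.996603 × 0.028227 = 18.16 W/m².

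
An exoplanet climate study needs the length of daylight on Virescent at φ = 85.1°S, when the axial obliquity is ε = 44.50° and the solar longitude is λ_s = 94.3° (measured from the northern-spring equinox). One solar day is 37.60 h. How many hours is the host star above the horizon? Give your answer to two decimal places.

0.00 h

Solar declination: sin δ = sin ε · sin λ_s = sin 44.50° × sin 94.3° = 0.69894, so δ = +44.342°.
cos H₀ = −tan φ · tan δ = 11.3995 ≥ 1, so the host star never rises (polar night) and H₀ = 0.
Daylight = 2H₀/(2π) × 37.60 h = (0.0000/π) × 37.60 = 0.00 h.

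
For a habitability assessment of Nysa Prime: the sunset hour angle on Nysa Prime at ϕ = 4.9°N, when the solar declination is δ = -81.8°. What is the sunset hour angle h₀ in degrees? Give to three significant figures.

h₀ = 53.5°

cos h₀ = −tan ϕ · tan δ = −tan(+4.9°) × tan(-81.800°) = 0.5949, so h₀ = 0.9336 rad = 53.49°.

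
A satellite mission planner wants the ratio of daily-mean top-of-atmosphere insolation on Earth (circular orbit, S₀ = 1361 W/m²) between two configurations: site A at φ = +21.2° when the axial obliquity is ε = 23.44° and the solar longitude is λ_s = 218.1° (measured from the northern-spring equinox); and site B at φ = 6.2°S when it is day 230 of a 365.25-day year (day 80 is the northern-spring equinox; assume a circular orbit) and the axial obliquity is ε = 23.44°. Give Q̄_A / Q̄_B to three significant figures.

— Configuration A (φ=+21.2°):
Solar declination: sin δ = sin ε · sin λ_s = sin 23.44° × sin 218.1° = -0.24545, so δ = -14.208°.
cos H₀ = −tan(+21.2°) tan(-14.208°) = 0.0982, H₀ = 1.4724 rad.
Bracket: H₀ sin φ sin δ + cos φ cos δ sin H₀ = 1.4724×0.36162×-0.24545 + 0.93232×0.96941×0.99517 = -0.130690 + 0.899435 = 0.768745.
Q̄ = (S₀/π) × [bracket] = (1361/π) × 0.768745 = 333.04 W/m².
— Configuration B (φ=-6.2°):
Solar longitude: λ_s = 360° × (230 − 80)/365.25 = 147.844°.
sin δ = sin 23.44° × sin 147.844° = 0.21171, so δ = +12.223°.
cos H₀ = −tan(-6.2°) tan(+12.223°) = 0.0235, H₀ = 1.5473 rad.
Bracket: H₀ sin φ sin δ + cos φ cos δ sin H₀ = 1.5473×-0.10800×0.21171 + 0.99415×0.97733×0.99972 = -0.035379 + 0.971341 = 0.935962.
Q̄ = (S₀/π) × [bracket] = (1361/π) × 0.935962 = 405.48 W/m².
Ratio Q̄_A / Q̄_B = 333.04 / 405.48 = 0.8213.

Q̄_A / Q̄_B ≈ 0.821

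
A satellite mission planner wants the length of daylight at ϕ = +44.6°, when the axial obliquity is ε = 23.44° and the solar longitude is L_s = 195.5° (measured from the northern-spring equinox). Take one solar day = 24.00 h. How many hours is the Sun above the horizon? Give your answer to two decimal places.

11.19 h

Solar declination: sin δ = sin ε · sin L_s = sin 23.44° × sin 195.5° = -0.10630, so δ = -6.102°.
cos h₀ = −tan ϕ · tan δ = −tan(+44.6°) × tan(-6.102°) = 0.1054, so h₀ = 1.4652 rad = 83.95°.
Daylight = 2h₀/(2π) × 24.00 h = (1.4652/π) × 24.00 = 11.19 h.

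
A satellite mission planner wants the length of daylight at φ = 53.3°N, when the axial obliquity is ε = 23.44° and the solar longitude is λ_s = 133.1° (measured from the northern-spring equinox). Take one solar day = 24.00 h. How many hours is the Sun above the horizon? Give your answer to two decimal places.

Solar declination: sin δ = sin ε · sin λ_s = sin 23.44° × sin 133.1° = 0.29045, so δ = +16.885°.
cos H₀ = −tan φ · tan δ = −tan(+53.3°) × tan(+16.885°) = -0.4072, so H₀ = 1.9902 rad = 114.03°.
Daylight = 2H₀/(2π) × 24.00 h = (1.9902/π) × 24.00 = 15.20 h.

15.20 h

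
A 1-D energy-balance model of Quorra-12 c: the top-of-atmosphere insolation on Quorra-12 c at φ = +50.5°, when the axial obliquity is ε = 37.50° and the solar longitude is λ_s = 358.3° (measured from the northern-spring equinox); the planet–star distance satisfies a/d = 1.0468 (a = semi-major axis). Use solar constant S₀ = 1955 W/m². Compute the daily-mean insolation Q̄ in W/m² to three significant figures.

Solar declination: sin δ = sin ε · sin λ_s = sin 37.50° × sin 358.3° = -0.01806, so δ = -1.035°.
cos H₀ = −tan(+50.5°) tan(-1.035°) = 0.0219, H₀ = 1.5489 rad.
Bracket: H₀ sin φ sin δ + cos φ cos δ sin H₀ = 1.5489×0.77162×-0.01806 + 0.63608×0.99984×0.99976 = -0.021585 + 0.635826 = 0.614241.
Inverse-square distance factor (a/d)² = 1.0468² = 1.095790.
Q̄ = (S₀/π) × 1.095790 × [bracket] = (1955/π) × 1.095790 × 0.614241 = 418.9 W/m².

Q̄ ≈ 419 W/m²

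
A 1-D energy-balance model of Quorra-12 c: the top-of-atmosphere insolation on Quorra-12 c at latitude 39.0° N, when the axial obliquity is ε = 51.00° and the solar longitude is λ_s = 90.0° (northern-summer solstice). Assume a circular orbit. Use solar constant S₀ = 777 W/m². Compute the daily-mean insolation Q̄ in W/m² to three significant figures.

Q̄ ≈ 380 W/m²

Solar declination: sin δ = sin ε · sin λ_s = sin 51.00° × sin 90.0° = 0.77715, so δ = +51.000°.
cos H₀ = −tan(+39.0°) tan(+51.000°) = -1.0000, H₀ = 3.1416 rad.
Bracket: H₀ sin φ sin δ + cos φ cos δ sin H₀ = 3.1416×0.62932×0.77715 + 0.77715×0.62932×0.00000 = 1.536481 + 0.000000 = 1.536481.
Q̄ = (S₀/π) × [bracket] = (777/π) × 1.536481 = 380.0 W/m².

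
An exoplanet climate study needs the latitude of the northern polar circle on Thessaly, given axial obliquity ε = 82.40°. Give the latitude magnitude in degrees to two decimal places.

The polar circle is the lowest latitude that experiences at least one full rotation of continuous daylight at the northern-summer solstice; it lies at |φ| = 90° − ε = 90° − 82.40° = 7.60°.

7.60°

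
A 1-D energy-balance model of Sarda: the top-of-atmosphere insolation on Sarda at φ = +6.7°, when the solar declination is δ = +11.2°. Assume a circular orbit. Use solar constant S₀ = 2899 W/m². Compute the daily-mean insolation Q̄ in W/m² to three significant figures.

Q̄ ≈ 932 W/m²

cos H₀ = −tan(+6.7°) tan(+11.200°) = -0.0233, H₀ = 1.5941 rad.
Bracket: H₀ sin φ sin δ + cos φ cos δ sin H₀ = 1.5941×0.11667×0.19423 + 0.99317×0.98096×0.99973 = 0.036124 + 0.973997 = 1.010121.
Q̄ = (S₀/π) × [bracket] = (2899/π) × 1.010121 = 932.1 W/m².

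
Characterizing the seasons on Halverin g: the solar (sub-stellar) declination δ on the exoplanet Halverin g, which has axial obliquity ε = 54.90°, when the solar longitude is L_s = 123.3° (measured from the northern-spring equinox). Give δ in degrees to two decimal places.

sin δ = sin ε · sin L_s = sin 54.90° × sin 123.3° = 0.683816.
δ = arcsin(0.683816) = +43.14°.

δ = +43.14°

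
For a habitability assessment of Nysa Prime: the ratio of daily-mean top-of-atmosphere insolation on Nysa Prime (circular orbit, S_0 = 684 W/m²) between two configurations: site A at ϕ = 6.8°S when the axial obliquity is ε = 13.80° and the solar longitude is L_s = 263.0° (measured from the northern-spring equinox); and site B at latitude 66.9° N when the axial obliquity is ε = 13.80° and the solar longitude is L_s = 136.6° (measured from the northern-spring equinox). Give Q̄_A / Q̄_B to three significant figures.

Q̄_A / Q̄_B ≈ 1.54

— Configuration A (ϕ=-6.8°):
Solar declination: sin δ = sin ε · sin L_s = sin 13.80° × sin 263.0° = -0.23676, so δ = -13.695°.
cos h₀ = −tan(-6.8°) tan(-13.695°) = -0.0291, h₀ = 1.5999 rad.
Bracket: h₀ sin ϕ sin δ + cos ϕ cos δ sin h₀ = 1.5999×-0.11840×-0.23676 + 0.99297×0.97157×0.99958 = 0.044849 + 0.964335 = 1.009184.
Q̄ = (S_0/π) × [bracket] = (684/π) × 1.009184 = 219.72 W/m².
— Configuration B (ϕ=+66.9°):
Solar declination: sin δ = sin ε · sin L_s = sin 13.80° × sin 136.6° = 0.16389, so δ = +9.433°.
cos h₀ = −tan(+66.9°) tan(+9.433°) = -0.3895, h₀ = 1.9709 rad.
Bracket: h₀ sin ϕ sin δ + cos ϕ cos δ sin h₀ = 1.9709×0.91982×0.16389 + 0.39234×0.98648×0.92102 = 0.297112 + 0.356467 = 0.653579.
Q̄ = (S_0/π) × [bracket] = (684/π) × 0.653579 = 142.30 W/m².
Ratio Q̄_A / Q̄_B = 219.72 / 142.30 = 1.544.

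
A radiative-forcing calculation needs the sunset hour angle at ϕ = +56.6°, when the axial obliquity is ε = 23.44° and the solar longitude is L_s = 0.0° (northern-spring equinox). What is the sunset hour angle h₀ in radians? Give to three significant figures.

h₀ = 1.57 rad

Solar declination: sin δ = sin ε · sin L_s = sin 23.44° × sin 0.0° = 0.00000, so δ = +0.000°.
cos h₀ = −tan ϕ · tan δ = −tan(+56.6°) × tan(+0.000°) = -0.0000, so h₀ = 1.5708 rad = 90.00°.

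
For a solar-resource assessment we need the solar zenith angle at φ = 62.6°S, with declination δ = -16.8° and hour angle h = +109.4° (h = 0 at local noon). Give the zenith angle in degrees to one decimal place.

cos θ_z = sin φ sin δ + cos φ cos δ cos h = 0.256607 + -0.146336 = 0.110271.
θ_z = arccos(0.110271) = 83.7°.

θ_z = 83.7°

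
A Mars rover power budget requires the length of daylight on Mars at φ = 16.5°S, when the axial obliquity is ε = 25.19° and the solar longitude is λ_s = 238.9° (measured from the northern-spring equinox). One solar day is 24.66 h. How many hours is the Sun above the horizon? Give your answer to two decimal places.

13.24 h

Solar declination: sin δ = sin ε · sin λ_s = sin 25.19° × sin 238.9° = -0.36445, so δ = -21.373°.
cos H₀ = −tan φ · tan δ = −tan(-16.5°) × tan(-21.373°) = -0.1159, so H₀ = 1.6870 rad = 96.66°.
Daylight = 2H₀/(2π) × 24.66 h = (1.6870/π) × 24.66 = 13.24 h.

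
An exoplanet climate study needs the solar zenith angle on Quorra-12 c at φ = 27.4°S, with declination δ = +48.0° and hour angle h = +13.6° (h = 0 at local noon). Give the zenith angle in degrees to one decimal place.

cos θ_z = sin φ sin δ + cos φ cos δ cos h = -0.341995 + 0.577407 = 0.235412.
θ_z = arccos(0.235412) = 76.4°.

θ_z = 76.4°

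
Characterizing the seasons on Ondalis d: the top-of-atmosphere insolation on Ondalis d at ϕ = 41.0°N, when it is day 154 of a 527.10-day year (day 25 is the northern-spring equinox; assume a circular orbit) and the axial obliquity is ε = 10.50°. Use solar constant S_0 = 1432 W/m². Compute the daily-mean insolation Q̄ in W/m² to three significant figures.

Q̄ ≈ 428 W/m²

Solar longitude: L_s = 360° × (154 − 25)/527.10 = 88.105°.
sin δ = sin 10.50° × sin 88.105° = 0.18214, so δ = +10.494°.
cos h₀ = −tan(+41.0°) tan(+10.494°) = -0.1610, h₀ = 1.7325 rad.
Bracket: h₀ sin ϕ sin δ + cos ϕ cos δ sin h₀ = 1.7325×0.65606×0.18214 + 0.75471×0.98327×0.98695 = 0.207025 + 0.732400 = 0.939425.
Q̄ = (S_0/π) × [bracket] = (1432/π) × 0.939425 = 428.2 W/m².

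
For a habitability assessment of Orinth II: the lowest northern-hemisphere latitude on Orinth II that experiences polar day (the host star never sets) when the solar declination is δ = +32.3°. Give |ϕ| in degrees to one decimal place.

|ϕ| = 57.7°

Polar day requires cos h₀ = −tan ϕ tan δ ≤ −1, i.e. tan ϕ tan δ ≥ 1.
The boundary is |tan ϕ| · |tan δ| = 1, so |ϕ| = 90° − |δ| = 90° − 32.3° = 57.7° in the northern hemisphere.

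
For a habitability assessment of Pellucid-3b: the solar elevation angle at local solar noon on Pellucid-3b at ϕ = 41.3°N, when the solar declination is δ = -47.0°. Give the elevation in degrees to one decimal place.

1.7°

At local noon the hour angle is zero, so the zenith angle equals |ϕ − δ| = |+41.3° − (-47.000°)| = 88.300°.
Elevation = 90° − 88.300° = 1.7°.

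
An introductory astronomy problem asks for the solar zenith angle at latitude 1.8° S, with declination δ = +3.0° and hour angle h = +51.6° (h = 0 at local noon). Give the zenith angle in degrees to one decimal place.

cos θ_z = sin ϕ sin δ + cos ϕ cos δ cos h = -0.001644 + 0.619990 = 0.618346.
θ_z = arccos(0.618346) = 51.8°.

θ_z = 51.8°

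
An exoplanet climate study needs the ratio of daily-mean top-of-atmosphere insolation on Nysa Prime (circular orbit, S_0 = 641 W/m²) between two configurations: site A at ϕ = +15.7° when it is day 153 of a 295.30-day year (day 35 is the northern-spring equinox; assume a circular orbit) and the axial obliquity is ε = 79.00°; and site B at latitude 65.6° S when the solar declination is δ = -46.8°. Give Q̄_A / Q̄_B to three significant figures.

— Configuration A (ϕ=+15.7°):
Solar longitude: L_s = 360° × (153 − 35)/295.30 = 143.854°.
sin δ = sin 79.00° × sin 143.854° = 0.57901, so δ = +35.381°.
cos h₀ = −tan(+15.7°) tan(+35.381°) = -0.1996, h₀ = 1.7718 rad.
Bracket: h₀ sin ϕ sin δ + cos ϕ cos δ sin h₀ = 1.7718×0.27060×0.57901 + 0.96269×0.81532×0.97987 = 0.277606 + 0.769100 = 1.046706.
Q̄ = (S_0/π) × [bracket] = (641/π) × 1.046706 = 213.57 W/m².
— Configuration B (ϕ=-65.6°):
cos h₀ = −tan(-65.6°) tan(-46.800°) = -2.3475 ≤ −1 ⇒ polar day, h₀ = π.
Bracket: h₀ sin ϕ sin δ + cos ϕ cos δ sin h₀ = 3.1416×-0.91068×-0.72897 + 0.41310×0.68455×0.00000 = 2.085578 + 0.000000 = 2.085578.
Q̄ = (S_0/π) × [bracket] = (641/π) × 2.085578 = 425.53 W/m².
Ratio Q̄_A / Q̄_B = 213.57 / 425.53 = 0.5019.

Q̄_A / Q̄_B ≈ 0.502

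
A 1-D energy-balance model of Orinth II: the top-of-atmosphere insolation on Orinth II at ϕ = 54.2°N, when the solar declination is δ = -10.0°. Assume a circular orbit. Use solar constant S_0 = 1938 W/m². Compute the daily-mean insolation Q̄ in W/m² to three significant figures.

cos h₀ = −tan(+54.2°) tan(-10.000°) = 0.2445, h₀ = 1.3238 rad.
Bracket: h₀ sin ϕ sin δ + cos ϕ cos δ sin h₀ = 1.3238×0.81106×-0.17365 + 0.58496×0.98481×0.96965 = -0.186445 + 0.558591 = 0.372146.
Q̄ = (S_0/π) × [bracket] = (1938/π) × 0.372146 = 229.6 W/m².

Q̄ ≈ 230 W/m²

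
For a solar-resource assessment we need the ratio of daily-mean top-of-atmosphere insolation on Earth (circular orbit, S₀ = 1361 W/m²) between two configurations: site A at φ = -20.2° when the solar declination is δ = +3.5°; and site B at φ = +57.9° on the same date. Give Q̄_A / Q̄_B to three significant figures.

— Configuration A (φ=-20.2°):
cos H₀ = −tan(-20.2°) tan(+3.500°) = 0.0225, H₀ = 1.5483 rad.
Bracket: H₀ sin φ sin δ + cos φ cos δ sin H₀ = 1.5483×-0.34530×0.06105 + 0.93849×0.99813×0.99975 = -0.032639 + 0.936501 = 0.903862.
Q̄ = (S₀/π) × [bracket] = (1361/π) × 0.903862 = 391.57 W/m².
— Configuration B (φ=+57.9°):
cos H₀ = −tan(+57.9°) tan(+3.500°) = -0.0975, H₀ = 1.6685 rad.
Bracket: H₀ sin φ sin δ + cos φ cos δ sin H₀ = 1.6685×0.84712×0.06105 + 0.53140×0.99813×0.99524 = 0.086289 + 0.527882 = 0.614171.
Q̄ = (S₀/π) × [bracket] = (1361/π) × 0.614171 = 266.07 W/m².
Ratio Q̄_A / Q̄_B = 391.57 / 266.07 = 1.472.

Q̄_A / Q̄_B ≈ 1.47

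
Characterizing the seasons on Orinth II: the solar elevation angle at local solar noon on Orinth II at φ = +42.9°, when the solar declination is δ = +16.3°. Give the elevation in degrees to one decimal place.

63.4°

At local noon the hour angle is zero, so the zenith angle equals |φ − δ| = |+42.9° − (+16.300°)| = 26.600°.
Elevation = 90° − 26.600° = 63.4°.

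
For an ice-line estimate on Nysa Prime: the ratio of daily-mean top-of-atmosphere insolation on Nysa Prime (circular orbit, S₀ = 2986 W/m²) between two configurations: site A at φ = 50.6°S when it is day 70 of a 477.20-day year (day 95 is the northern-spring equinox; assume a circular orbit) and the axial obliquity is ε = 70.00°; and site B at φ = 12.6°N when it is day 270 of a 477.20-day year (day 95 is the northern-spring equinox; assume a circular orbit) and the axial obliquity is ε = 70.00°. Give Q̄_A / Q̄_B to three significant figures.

— Configuration A (φ=-50.6°):
Solar longitude: λ_s = 360° × (70 − 95)/477.20 = -18.860°, i.e. -18.860° + 360° = 341.140°.
sin δ = sin 70.00° × sin 341.140° = -0.30376, so δ = -17.684°.
cos H₀ = −tan(-50.6°) tan(-17.684°) = -0.3881, H₀ = 1.9694 rad.
Bracket: H₀ sin φ sin δ + cos φ cos δ sin H₀ = 1.9694×-0.77273×-0.30376 + 0.63473×0.95275×0.92160 = 0.462266 + 0.557327 = 1.019593.
Q̄ = (S₀/π) × [bracket] = (2986/π) × 1.019593 = 969.10 W/m².
— Configuration B (φ=+12.6°):
Solar longitude: λ_s = 360° × (270 − 95)/477.20 = 132.020°.
sin δ = sin 70.00° × sin 132.020° = 0.69811, so δ = +44.275°.
cos H₀ = −tan(+12.6°) tan(+44.275°) = -0.2179, H₀ = 1.7905 rad.
Bracket: H₀ sin φ sin δ + cos φ cos δ sin H₀ = 1.7905×0.21814×0.69811 + 0.97592×0.71599×0.97596 = 0.272668 + 0.681951 = 0.954619.
Q̄ = (S₀/π) × [bracket] = (2986/π) × 0.954619 = 907.34 W/m².
Ratio Q̄_A / Q̄_B = 969.10 / 907.34 = 1.068.

Q̄_A / Q̄_B ≈ 1.07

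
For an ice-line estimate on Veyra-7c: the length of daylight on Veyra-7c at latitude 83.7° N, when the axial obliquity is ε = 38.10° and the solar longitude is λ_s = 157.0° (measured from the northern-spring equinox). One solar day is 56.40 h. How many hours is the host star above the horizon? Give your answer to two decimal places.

Solar declination: sin δ = sin ε · sin λ_s = sin 38.10° × sin 157.0° = 0.24110, so δ = +13.951°.
Sunrise equation: cos H₀ = −tan φ · tan δ = -2.2502 ≤ −1, so the host star never sets (polar day) and H₀ = π.
Daylight = 2H₀/(2π) × 56.40 h = (3.1416/π) × 56.40 = 56.40 h.

56.40 h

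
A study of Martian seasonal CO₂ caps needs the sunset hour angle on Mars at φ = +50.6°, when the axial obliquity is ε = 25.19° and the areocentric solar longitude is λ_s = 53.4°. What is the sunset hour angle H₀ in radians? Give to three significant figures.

H₀ = 2.03 rad

sin δ = sin 25.19° × sin 53.4° = 0.34170, so δ = +19.980°.
cos H₀ = −tan φ · tan δ = −tan(+50.6°) × tan(+19.980°) = -0.4426, so H₀ = 2.0293 rad = 116.27°.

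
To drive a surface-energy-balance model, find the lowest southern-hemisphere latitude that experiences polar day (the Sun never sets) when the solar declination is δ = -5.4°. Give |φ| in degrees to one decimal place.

Polar day requires cos H₀ = −tan φ tan δ ≤ −1, i.e. tan φ tan δ ≥ 1.
The boundary is |tan φ| · |tan δ| = 1, so |φ| = 90° − |δ| = 90° − 5.4° = 84.6° in the southern hemisphere.

|φ| = 84.6°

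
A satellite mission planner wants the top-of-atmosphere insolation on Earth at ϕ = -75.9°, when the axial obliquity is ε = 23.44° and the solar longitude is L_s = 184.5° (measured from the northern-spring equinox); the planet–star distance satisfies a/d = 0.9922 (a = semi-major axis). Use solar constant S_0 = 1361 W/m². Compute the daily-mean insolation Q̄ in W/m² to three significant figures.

Solar declination: sin δ = sin ε · sin L_s = sin 23.44° × sin 184.5° = -0.03121, so δ = -1.788°.
cos h₀ = −tan(-75.9°) tan(-1.788°) = -0.1243, h₀ = 1.6954 rad.
Bracket: h₀ sin ϕ sin δ + cos ϕ cos δ sin h₀ = 1.6954×-0.96987×-0.03121 + 0.24362×0.99951×0.99224 = 0.051319 + 0.241611 = 0.292930.
Inverse-square distance factor (a/d)² = 0.9922² = 0.984461.
Q̄ = (S_0/π) × 0.984461 × [bracket] = (1361/π) × 0.984461 × 0.292930 = 124.9 W/m².

Q̄ ≈ 125 W/m²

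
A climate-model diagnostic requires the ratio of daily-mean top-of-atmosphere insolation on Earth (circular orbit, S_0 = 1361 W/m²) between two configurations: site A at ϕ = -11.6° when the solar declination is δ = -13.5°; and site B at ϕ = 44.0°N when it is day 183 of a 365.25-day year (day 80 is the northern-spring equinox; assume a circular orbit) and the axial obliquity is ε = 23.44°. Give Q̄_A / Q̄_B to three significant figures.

— Configuration A (ϕ=-11.6°):
cos h₀ = −tan(-11.6°) tan(-13.500°) = -0.0493, h₀ = 1.6201 rad.
Bracket: h₀ sin ϕ sin δ + cos ϕ cos δ sin h₀ = 1.6201×-0.20108×-0.23345 + 0.97958×0.97237×0.99878 = 0.076051 + 0.951352 = 1.027403.
Q̄ = (S_0/π) × [bracket] = (1361/π) × 1.027403 = 445.09 W/m².
— Configuration B (ϕ=+44.0°):
Solar longitude: L_s = 360° × (183 − 80)/365.25 = 101.520°.
sin δ = sin 23.44° × sin 101.520° = 0.38978, so δ = +22.941°.
cos h₀ = −tan(+44.0°) tan(+22.941°) = -0.4087, h₀ = 1.9919 rad.
Bracket: h₀ sin ϕ sin δ + cos ϕ cos δ sin h₀ = 1.9919×0.69466×0.38978 + 0.71934×0.92091×0.91266 = 0.539336 + 0.604589 = 1.143925.
Q̄ = (S_0/π) × [bracket] = (1361/π) × 1.143925 = 495.57 W/m².
Ratio Q̄_A / Q̄_B = 445.09 / 495.57 = 0.8981.

Q̄_A / Q̄_B ≈ 0.898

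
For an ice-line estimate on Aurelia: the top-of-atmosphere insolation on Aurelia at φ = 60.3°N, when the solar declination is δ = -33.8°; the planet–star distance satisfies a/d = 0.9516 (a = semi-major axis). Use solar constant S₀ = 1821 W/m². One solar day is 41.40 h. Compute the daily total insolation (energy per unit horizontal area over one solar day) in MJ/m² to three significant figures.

cos H₀ = −tan(+60.3°) tan(-33.800°) = 1.1737 ≥ 1 ⇒ polar night, H₀ = 0 and Q̄ = 0.
Inverse-square distance factor (a/d)² = 0.9516² = 0.905543.
Daily total = Q̄ × 41.40 h × 3600 s/h = 0.00 MJ/m².

0.00 MJ/m²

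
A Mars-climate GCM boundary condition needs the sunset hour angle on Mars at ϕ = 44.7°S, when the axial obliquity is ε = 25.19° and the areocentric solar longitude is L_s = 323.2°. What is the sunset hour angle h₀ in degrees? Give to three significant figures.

h₀ = 105°

sin δ = sin 25.19° × sin 323.2° = -0.25496, so δ = -14.771°.
cos h₀ = −tan ϕ · tan δ = −tan(-44.7°) × tan(-14.771°) = -0.2609, so h₀ = 1.8348 rad = 105.12°.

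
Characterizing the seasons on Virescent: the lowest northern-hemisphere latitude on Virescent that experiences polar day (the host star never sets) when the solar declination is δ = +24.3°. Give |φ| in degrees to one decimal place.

Polar day requires cos H₀ = −tan φ tan δ ≤ −1, i.e. tan φ tan δ ≥ 1.
The boundary is |tan φ| · |tan δ| = 1, so |φ| = 90° − |δ| = 90° − 24.3° = 65.7° in the northern hemisphere.

|φ| = 65.7°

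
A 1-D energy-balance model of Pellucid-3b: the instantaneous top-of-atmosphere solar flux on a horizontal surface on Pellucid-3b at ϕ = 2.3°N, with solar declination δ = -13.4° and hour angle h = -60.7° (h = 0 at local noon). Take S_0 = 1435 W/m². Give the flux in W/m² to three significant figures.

669 W/m²

cos θ_z = sin ϕ sin δ + cos ϕ cos δ cos h = -0.009300 + 0.475676 = 0.466376.
Flux = S_0 · cos θ_z = 1435 × 0.466376 = 669.2 W/m².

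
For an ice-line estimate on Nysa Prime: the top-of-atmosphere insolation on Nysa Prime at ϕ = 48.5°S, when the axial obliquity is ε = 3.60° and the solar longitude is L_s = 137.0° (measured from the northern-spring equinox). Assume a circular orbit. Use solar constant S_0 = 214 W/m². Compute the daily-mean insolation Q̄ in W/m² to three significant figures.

Q̄ ≈ 41.7 W/m²

Solar declination: sin δ = sin ε · sin L_s = sin 3.60° × sin 137.0° = 0.04282, so δ = +2.454°.
cos h₀ = −tan(-48.5°) tan(+2.454°) = 0.0484, h₀ = 1.5223 rad.
Bracket: h₀ sin ϕ sin δ + cos ϕ cos δ sin h₀ = 1.5223×-0.74896×0.04282 + 0.66262×0.99908×0.99883 = -0.048821 + 0.661236 = 0.612415.
Q̄ = (S_0/π) × [bracket] = (214/π) × 0.612415 = 41.72 W/m².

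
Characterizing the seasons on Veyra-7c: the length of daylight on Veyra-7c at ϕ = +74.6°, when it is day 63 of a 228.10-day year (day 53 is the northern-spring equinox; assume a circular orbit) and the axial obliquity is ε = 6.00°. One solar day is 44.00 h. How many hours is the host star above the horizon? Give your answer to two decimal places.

23.45 h

Solar longitude: L_s = 360° × (63 − 53)/228.10 = 15.783°.
sin δ = sin 6.00° × sin 15.783° = 0.02843, so δ = +1.629°.
cos h₀ = −tan ϕ · tan δ = −tan(+74.6°) × tan(+1.629°) = -0.1033, so h₀ = 1.6742 rad = 95.93°.
Daylight = 2h₀/(2π) × 44.00 h = (1.6742/π) × 44.00 = 23.45 h.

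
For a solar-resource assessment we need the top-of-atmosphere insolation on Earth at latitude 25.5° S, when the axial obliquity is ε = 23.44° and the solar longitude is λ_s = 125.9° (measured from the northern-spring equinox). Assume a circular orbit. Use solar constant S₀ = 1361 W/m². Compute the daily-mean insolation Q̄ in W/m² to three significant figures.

Q̄ ≈ 281 W/m²

Solar declination: sin δ = sin ε · sin λ_s = sin 23.44° × sin 125.9° = 0.32223, so δ = +18.798°.
cos H₀ = −tan(-25.5°) tan(+18.798°) = 0.1624, H₀ = 1.4077 rad.
Bracket: H₀ sin φ sin δ + cos φ cos δ sin H₀ = 1.4077×-0.43051×0.32223 + 0.90259×0.94666×0.98673 = -0.195281 + 0.843107 = 0.647826.
Q̄ = (S₀/π) × [bracket] = (1361/π) × 0.647826 = 280.7 W/m².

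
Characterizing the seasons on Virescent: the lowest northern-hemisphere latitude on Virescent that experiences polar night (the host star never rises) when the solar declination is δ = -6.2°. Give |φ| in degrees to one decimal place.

Polar night requires cos H₀ = −tan φ tan δ ≥ 1, i.e. tan φ tan δ ≤ −1.
The boundary is |tan φ| · |tan δ| = 1, so |φ| = 90° − |δ| = 90° − 6.2° = 83.8° in the northern hemisphere.

|φ| = 83.8°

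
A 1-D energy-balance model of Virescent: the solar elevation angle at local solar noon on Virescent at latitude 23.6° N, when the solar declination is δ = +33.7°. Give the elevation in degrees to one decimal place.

79.9°

At local noon the hour angle is zero, so the zenith angle equals |φ − δ| = |+23.6° − (+33.700°)| = 10.100°.
Elevation = 90° − 10.100° = 79.9°.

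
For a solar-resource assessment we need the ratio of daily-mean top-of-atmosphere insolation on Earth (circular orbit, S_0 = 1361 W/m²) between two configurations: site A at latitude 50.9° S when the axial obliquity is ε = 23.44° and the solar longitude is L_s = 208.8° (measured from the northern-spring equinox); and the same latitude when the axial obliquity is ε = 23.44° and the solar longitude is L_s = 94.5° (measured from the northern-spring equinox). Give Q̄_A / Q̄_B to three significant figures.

— Configuration A (ϕ=-50.9°):
Solar declination: sin δ = sin ε · sin L_s = sin 23.44° × sin 208.8° = -0.19164, so δ = -11.048°.
cos h₀ = −tan(-50.9°) tan(-11.048°) = -0.2403, h₀ = 1.8134 rad.
Bracket: h₀ sin ϕ sin δ + cos ϕ cos δ sin h₀ = 1.8134×-0.77605×-0.19164 + 0.63068×0.98147×0.97071 = 0.269693 + 0.600863 = 0.870556.
Q̄ = (S_0/π) × [bracket] = (1361/π) × 0.870556 = 377.14 W/m².
— Configuration B (ϕ=-50.9°):
Solar declination: sin δ = sin ε · sin L_s = sin 23.44° × sin 94.5° = 0.39656, so δ = +23.363°.
cos h₀ = −tan(-50.9°) tan(+23.363°) = 0.5316, h₀ = 1.0104 rad.
Bracket: h₀ sin ϕ sin δ + cos ϕ cos δ sin h₀ = 1.0104×-0.77605×0.39656 + 0.63068×0.91801×0.84703 = -0.310951 + 0.490405 = 0.179454.
Q̄ = (S_0/π) × [bracket] = (1361/π) × 0.179454 = 77.743 W/m².
Ratio Q̄_A / Q̄_B = 377.14 / 77.743 = 4.851.

Q̄_A / Q̄_B ≈ 4.85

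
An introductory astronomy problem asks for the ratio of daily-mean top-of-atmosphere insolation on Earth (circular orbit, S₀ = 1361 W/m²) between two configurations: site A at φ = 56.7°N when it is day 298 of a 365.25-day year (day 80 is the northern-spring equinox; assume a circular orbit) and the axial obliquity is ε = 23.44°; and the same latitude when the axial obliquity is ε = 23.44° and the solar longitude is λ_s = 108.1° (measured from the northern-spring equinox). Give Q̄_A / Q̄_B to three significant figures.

— Configuration A (φ=+56.7°):
Solar longitude: λ_s = 360° × (298 − 80)/365.25 = 214.867°.
sin δ = sin 23.44° × sin 214.867° = -0.22740, so δ = -13.144°.
cos H₀ = −tan(+56.7°) tan(-13.144°) = 0.3555, H₀ = 1.2073 rad.
Bracket: H₀ sin φ sin δ + cos φ cos δ sin H₀ = 1.2073×0.83581×-0.22740 + 0.54902×0.97380×0.93468 = -0.229463 + 0.499713 = 0.270250.
Q̄ = (S₀/π) × [bracket] = (1361/π) × 0.270250 = 117.08 W/m².
— Configuration B (φ=+56.7°):
Solar declination: sin δ = sin ε · sin λ_s = sin 23.44° × sin 108.1° = 0.37810, so δ = +22.216°.
cos H₀ = −tan(+56.7°) tan(+22.216°) = -0.6218, H₀ = 2.2418 rad.
Bracket: H₀ sin φ sin δ + cos φ cos δ sin H₀ = 2.2418×0.83581×0.37810 + 0.54902×0.92576×0.78320 = 0.708453 + 0.398070 = 1.106523.
Q̄ = (S₀/π) × [bracket] = (1361/π) × 1.106523 = 479.37 W/m².
Ratio Q̄_A / Q̄_B = 117.08 / 479.37 = 0.2442.

Q̄_A / Q̄_B ≈ 0.244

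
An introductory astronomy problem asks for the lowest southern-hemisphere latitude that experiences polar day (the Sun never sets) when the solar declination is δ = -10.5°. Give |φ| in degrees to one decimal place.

Polar day requires cos H₀ = −tan φ tan δ ≤ −1, i.e. tan φ tan δ ≥ 1.
The boundary is |tan φ| · |tan δ| = 1, so |φ| = 90° − |δ| = 90° − 10.5° = 79.5° in the southern hemisphere.

|φ| = 79.5°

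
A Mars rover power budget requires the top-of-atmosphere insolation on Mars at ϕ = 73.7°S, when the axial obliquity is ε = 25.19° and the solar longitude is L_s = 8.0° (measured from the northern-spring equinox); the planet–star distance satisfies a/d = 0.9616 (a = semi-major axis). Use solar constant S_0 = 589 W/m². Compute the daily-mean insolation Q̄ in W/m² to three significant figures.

Q̄ ≈ 34.1 W/m²

Solar declination: sin δ = sin ε · sin L_s = sin 25.19° × sin 8.0° = 0.05924, so δ = +3.396°.
cos h₀ = −tan(-73.7°) tan(+3.396°) = 0.2029, h₀ = 1.3665 rad.
Bracket: h₀ sin ϕ sin δ + cos ϕ cos δ sin h₀ = 1.3665×-0.95981×0.05924 + 0.28067×0.99824×0.97919 = -0.077698 + 0.274346 = 0.196648.
Inverse-square distance factor (a/d)² = 0.9616² = 0.924675.
Q̄ = (S_0/π) × 0.924675 × [bracket] = (589/π) × 0.924675 × 0.196648 = 34.09 W/m².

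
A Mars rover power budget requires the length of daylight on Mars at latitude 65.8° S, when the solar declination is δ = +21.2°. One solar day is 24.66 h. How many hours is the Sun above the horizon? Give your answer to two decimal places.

4.16 h

cos h₀ = −tan ϕ · tan δ = −tan(-65.8°) × tan(+21.200°) = 0.8631, so h₀ = 0.5295 rad = 30.34°.
Daylight = 2h₀/(2π) × 24.66 h = (0.5295/π) × 24.66 = 4.16 h.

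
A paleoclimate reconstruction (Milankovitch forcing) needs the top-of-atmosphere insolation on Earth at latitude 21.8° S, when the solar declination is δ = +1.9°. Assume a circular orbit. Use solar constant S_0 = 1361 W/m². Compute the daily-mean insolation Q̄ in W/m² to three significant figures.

cos h₀ = −tan(-21.8°) tan(+1.900°) = 0.0133, h₀ = 1.5575 rad.
Bracket: h₀ sin ϕ sin δ + cos ϕ cos δ sin h₀ = 1.5575×-0.37137×0.03316 + 0.92849×0.99945×0.99991 = -0.019180 + 0.927896 = 0.908716.
Q̄ = (S_0/π) × [bracket] = (1361/π) × 0.908716 = 393.7 W/m².

Q̄ ≈ 394 W/m²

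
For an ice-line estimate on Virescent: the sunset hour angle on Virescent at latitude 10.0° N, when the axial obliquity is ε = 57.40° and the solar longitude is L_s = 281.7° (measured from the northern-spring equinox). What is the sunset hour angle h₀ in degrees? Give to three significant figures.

h₀ = 75.1°

Solar declination: sin δ = sin ε · sin L_s = sin 57.40° × sin 281.7° = -0.82495, so δ = -55.583°.
cos h₀ = −tan ϕ · tan δ = −tan(+10.0°) × tan(-55.583°) = 0.2574, so h₀ = 1.3105 rad = 75.09°.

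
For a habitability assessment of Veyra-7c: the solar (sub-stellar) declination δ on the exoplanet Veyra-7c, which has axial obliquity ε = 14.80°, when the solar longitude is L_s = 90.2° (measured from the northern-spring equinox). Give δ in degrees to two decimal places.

δ = +14.80°

sin δ = sin ε · sin L_s = sin 14.80° × sin 90.2° = 0.255444.
δ = arcsin(0.255444) = +14.80°.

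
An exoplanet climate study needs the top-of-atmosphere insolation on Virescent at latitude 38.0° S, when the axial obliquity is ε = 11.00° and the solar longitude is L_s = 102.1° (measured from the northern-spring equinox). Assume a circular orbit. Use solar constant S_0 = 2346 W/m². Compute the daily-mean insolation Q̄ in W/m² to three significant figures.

Q̄ ≈ 450 W/m²

Solar declination: sin δ = sin ε · sin L_s = sin 11.00° × sin 102.1° = 0.18657, so δ = +10.753°.
cos h₀ = −tan(-38.0°) tan(+10.753°) = 0.1484, h₀ = 1.4219 rad.
Bracket: h₀ sin ϕ sin δ + cos ϕ cos δ sin h₀ = 1.4219×-0.61566×0.18657 + 0.78801×0.98244×0.98893 = -0.163325 + 0.765602 = 0.602277.
Q̄ = (S_0/π) × [bracket] = (2346/π) × 0.602277 = 449.8 W/m².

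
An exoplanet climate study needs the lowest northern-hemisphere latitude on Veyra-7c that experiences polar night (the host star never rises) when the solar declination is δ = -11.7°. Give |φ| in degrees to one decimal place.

|φ| = 78.3°

Polar night requires cos H₀ = −tan φ tan δ ≥ 1, i.e. tan φ tan δ ≤ −1.
The boundary is |tan φ| · |tan δ| = 1, so |φ| = 90° − |δ| = 90° − 11.7° = 78.3° in the northern hemisphere.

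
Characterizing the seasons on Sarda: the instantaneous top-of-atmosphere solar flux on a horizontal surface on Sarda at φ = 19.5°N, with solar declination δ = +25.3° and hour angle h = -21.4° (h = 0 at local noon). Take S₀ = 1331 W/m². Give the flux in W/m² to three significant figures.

cos θ_z = sin φ sin δ + cos φ cos δ cos h = 0.142655 + 0.793470 = 0.936125.
Flux = S₀ · cos θ_z = 1331 × 0.936125 = 1246 W/m².

1.25e+03 W/m²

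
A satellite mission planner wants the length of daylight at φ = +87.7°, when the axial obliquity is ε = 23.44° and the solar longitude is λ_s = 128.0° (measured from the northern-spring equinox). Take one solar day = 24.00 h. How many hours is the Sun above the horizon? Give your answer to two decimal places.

24.00 h

Solar declination: sin δ = sin ε · sin λ_s = sin 23.44° × sin 128.0° = 0.31346, so δ = +18.268°.
Sunrise equation: cos H₀ = −tan φ · tan δ = -8.2187 ≤ −1, so the Sun never sets (polar day) and H₀ = π.
Daylight = 2H₀/(2π) × 24.00 h = (3.1416/π) × 24.00 = 24.00 h.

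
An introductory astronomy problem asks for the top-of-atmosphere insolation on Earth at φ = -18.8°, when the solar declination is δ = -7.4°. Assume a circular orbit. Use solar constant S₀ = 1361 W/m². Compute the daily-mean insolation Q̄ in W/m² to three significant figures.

cos H₀ = −tan(-18.8°) tan(-7.400°) = -0.0442, H₀ = 1.6150 rad.
Bracket: H₀ sin φ sin δ + cos φ cos δ sin H₀ = 1.6150×-0.32227×-0.12880 + 0.94665×0.99167×0.99902 = 0.067036 + 0.937844 = 1.004880.
Q̄ = (S₀/π) × [bracket] = (1361/π) × 1.004880 = 435.3 W/m².

Q̄ ≈ 435 W/m²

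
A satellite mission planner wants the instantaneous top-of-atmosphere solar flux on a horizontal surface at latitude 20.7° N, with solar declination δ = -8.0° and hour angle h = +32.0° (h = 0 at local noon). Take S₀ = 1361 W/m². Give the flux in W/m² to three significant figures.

1.00e+03 W/m²

cos θ_z = sin φ sin δ + cos φ cos δ cos h = -0.049194 + 0.785581 = 0.736387.
Flux = S₀ · cos θ_z = 1361 × 0.736387 = 1002 W/m².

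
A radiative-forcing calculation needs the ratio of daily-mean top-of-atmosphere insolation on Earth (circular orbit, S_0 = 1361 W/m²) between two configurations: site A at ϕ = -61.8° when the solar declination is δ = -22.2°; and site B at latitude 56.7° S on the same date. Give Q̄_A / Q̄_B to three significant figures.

— Configuration A (ϕ=-61.8°):
cos h₀ = −tan(-61.8°) tan(-22.200°) = -0.7611, h₀ = 2.4358 rad.
Bracket: h₀ sin ϕ sin δ + cos ϕ cos δ sin h₀ = 2.4358×-0.88130×-0.37784 + 0.47255×0.92587×0.64865 = 0.811098 + 0.283797 = 1.094895.
Q̄ = (S_0/π) × [bracket] = (1361/π) × 1.094895 = 474.33 W/m².
— Configuration B (ϕ=-56.7°):
cos h₀ = −tan(-56.7°) tan(-22.200°) = -0.6213, h₀ = 2.2411 rad.
Bracket: h₀ sin ϕ sin δ + cos ϕ cos δ sin h₀ = 2.2411×-0.83581×-0.37784 + 0.54902×0.92587×0.78360 = 0.707745 + 0.398320 = 1.106065.
Q̄ = (S_0/π) × [bracket] = (1361/π) × 1.106065 = 479.17 W/m².
Ratio Q̄_A / Q̄_B = 474.33 / 479.17 = 0.9899.

Q̄_A / Q̄_B ≈ 0.990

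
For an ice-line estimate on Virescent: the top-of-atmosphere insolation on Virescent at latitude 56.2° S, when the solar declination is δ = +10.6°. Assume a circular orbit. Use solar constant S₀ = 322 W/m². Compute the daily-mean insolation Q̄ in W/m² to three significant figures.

Q̄ ≈ 33.6 W/m²

cos H₀ = −tan(-56.2°) tan(+10.600°) = 0.2796, H₀ = 1.2875 rad.
Bracket: H₀ sin φ sin δ + cos φ cos δ sin H₀ = 1.2875×-0.83098×0.18395 + 0.55630×0.98294×0.96013 = -0.196806 + 0.525008 = 0.328202.
Q̄ = (S₀/π) × [bracket] = (322/π) × 0.328202 = 33.64 W/m².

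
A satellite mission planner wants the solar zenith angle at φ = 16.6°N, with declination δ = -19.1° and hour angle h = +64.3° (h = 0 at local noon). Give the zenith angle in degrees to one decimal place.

cos θ_z = sin φ sin δ + cos φ cos δ cos h = -0.093482 + 0.392707 = 0.299225.
θ_z = arccos(0.299225) = 72.6°.

θ_z = 72.6°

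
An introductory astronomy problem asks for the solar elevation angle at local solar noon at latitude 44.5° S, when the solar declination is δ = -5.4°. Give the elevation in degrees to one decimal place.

At local noon the hour angle is zero, so the zenith angle equals |ϕ − δ| = |-44.5° − (-5.400°)| = 39.100°.
Elevation = 90° − 39.100° = 50.9°.

50.9°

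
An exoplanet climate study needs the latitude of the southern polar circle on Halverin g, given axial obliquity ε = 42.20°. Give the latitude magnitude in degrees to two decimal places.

The polar circle is the lowest latitude that experiences at least one full rotation of continuous darkness at the northern-summer solstice; it lies at |φ| = 90° − ε = 90° − 42.20° = 47.80°.

47.80°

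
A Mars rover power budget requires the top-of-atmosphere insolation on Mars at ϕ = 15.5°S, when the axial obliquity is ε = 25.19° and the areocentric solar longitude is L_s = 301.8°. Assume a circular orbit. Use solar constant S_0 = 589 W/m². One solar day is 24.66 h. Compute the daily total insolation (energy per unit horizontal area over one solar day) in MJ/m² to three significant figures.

sin δ = sin 25.19° × sin 301.8° = -0.36173, so δ = -21.207°.
cos h₀ = −tan(-15.5°) tan(-21.207°) = -0.1076, h₀ = 1.6786 rad.
Bracket: h₀ sin ϕ sin δ + cos ϕ cos δ sin h₀ = 1.6786×-0.26724×-0.36173 + 0.96363×0.93228×0.99419 = 0.162268 + 0.893153 = 1.055421.
Q̄ = (S_0/π) × [bracket] = (589/π) × 1.055421 = 197.88 W/m².
Daily total = Q̄ × 24.66 h × 3600 s/h = 197.88 × 24.66 × 3600 / 10⁶ = 17.57 MJ/m².

17.6 MJ/m²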